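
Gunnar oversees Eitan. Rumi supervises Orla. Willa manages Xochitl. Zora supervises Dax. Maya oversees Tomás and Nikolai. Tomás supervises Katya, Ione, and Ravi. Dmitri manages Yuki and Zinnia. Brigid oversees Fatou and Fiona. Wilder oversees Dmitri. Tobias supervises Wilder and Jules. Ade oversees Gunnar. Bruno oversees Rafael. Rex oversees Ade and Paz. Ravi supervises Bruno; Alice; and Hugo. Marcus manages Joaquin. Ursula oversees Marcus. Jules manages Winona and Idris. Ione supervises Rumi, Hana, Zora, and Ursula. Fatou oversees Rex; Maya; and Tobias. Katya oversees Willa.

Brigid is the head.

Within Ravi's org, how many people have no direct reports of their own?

3

The people in Ravi's organization with no one reporting to them are Hugo, Alice, Rafael. That is 3.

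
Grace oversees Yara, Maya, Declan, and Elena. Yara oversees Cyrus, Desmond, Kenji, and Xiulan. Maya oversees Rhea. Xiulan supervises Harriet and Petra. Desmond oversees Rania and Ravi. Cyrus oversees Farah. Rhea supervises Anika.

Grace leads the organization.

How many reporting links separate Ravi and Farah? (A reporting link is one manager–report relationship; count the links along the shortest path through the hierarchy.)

Ravi is 2 levels below Yara, and Farah is 2 levels below Yara (their lowest common manager). The shortest path runs up from Ravi to Yara and back down to Farah: 2 + 2 = 4 links.

4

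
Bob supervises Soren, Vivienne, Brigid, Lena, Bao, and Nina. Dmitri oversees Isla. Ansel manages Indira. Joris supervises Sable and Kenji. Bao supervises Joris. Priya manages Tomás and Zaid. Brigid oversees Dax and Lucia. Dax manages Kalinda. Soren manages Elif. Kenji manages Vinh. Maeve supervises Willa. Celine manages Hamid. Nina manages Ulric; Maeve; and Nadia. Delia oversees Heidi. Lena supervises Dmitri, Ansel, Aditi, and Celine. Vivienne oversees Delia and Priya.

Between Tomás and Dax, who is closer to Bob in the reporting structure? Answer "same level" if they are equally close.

Tomás is 3 levels below Bob; Dax is 2. Dax is higher.

Dax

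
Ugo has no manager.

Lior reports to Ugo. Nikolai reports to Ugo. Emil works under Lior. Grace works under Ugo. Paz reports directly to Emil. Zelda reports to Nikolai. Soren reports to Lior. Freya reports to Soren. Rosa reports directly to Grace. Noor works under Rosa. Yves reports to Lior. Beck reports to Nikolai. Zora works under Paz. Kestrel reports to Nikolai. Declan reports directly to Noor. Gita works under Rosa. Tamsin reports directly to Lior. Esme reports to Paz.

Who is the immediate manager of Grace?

Grace reports directly to Ugo.

Ugo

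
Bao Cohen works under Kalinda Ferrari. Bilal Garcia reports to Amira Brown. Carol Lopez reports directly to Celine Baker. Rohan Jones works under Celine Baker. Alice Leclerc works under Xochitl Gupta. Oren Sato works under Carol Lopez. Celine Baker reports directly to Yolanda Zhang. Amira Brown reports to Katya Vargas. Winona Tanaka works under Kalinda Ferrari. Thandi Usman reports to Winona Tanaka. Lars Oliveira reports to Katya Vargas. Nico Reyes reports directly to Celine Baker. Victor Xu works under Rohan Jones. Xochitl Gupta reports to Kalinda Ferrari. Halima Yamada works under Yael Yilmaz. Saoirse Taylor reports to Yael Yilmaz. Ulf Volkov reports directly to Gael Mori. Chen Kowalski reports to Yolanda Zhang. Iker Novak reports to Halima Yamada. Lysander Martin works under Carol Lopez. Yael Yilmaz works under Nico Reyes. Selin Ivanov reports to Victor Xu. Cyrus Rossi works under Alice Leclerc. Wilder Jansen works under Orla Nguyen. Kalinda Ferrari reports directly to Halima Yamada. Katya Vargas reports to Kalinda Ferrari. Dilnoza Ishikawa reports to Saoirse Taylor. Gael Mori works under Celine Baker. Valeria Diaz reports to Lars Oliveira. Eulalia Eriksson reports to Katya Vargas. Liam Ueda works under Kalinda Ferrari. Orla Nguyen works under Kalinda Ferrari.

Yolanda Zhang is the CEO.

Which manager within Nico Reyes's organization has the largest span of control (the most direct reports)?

Kalinda Ferrari

Direct-report counts within Nico Reyes's organization: Nico Reyes has 1; Yael Yilmaz has 2; Saoirse Taylor has 1; Halima Yamada has 2; Kalinda Ferrari has 6; Xochitl Gupta has 1; Alice Leclerc has 1; Winona Tanaka has 1; Orla Nguyen has 1; Katya Vargas has 3; Amira Brown has 1; Lars Oliveira has 1. The largest is 6, held by Kalinda Ferrari.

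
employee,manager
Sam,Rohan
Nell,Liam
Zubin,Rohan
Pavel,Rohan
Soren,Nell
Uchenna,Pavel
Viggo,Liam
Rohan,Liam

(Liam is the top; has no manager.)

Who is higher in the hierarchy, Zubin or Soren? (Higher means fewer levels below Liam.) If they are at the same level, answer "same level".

Both Zubin and Soren are 2 levels below Liam.

same level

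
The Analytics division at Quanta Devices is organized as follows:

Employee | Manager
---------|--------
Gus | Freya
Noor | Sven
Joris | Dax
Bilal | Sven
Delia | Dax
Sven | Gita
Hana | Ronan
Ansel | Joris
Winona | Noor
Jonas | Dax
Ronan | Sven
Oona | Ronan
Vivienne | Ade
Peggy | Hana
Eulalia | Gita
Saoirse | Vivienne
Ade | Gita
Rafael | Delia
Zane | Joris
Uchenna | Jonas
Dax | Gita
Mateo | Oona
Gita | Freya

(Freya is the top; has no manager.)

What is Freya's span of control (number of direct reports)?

Freya directly manages Gita, Gus. That is 2 direct reports.

2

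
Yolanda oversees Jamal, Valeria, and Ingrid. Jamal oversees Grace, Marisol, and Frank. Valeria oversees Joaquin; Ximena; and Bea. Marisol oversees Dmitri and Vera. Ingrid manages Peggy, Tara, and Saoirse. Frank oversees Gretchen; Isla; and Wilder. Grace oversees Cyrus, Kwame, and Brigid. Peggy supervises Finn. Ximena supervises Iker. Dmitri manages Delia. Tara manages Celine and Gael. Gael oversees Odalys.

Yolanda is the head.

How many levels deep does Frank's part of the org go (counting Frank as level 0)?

The longest chain under Frank runs Frank → Gretchen, which is 1 level below Frank.

1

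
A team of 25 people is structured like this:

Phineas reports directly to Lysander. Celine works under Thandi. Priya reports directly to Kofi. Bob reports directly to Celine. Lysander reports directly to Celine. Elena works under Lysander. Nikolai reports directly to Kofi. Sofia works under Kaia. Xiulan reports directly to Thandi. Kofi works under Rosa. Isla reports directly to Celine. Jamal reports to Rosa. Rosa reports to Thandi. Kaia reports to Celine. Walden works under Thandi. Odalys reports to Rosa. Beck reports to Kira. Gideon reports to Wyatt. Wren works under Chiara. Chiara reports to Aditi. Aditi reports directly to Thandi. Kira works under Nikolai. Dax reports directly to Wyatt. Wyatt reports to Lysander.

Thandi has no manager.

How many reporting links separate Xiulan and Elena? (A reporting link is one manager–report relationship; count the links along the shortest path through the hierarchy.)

4

Xiulan is 1 level below Thandi, and Elena is 3 levels below Thandi (their lowest common manager). The shortest path runs up from Xiulan to Thandi and back down to Elena: 1 + 3 = 4 links.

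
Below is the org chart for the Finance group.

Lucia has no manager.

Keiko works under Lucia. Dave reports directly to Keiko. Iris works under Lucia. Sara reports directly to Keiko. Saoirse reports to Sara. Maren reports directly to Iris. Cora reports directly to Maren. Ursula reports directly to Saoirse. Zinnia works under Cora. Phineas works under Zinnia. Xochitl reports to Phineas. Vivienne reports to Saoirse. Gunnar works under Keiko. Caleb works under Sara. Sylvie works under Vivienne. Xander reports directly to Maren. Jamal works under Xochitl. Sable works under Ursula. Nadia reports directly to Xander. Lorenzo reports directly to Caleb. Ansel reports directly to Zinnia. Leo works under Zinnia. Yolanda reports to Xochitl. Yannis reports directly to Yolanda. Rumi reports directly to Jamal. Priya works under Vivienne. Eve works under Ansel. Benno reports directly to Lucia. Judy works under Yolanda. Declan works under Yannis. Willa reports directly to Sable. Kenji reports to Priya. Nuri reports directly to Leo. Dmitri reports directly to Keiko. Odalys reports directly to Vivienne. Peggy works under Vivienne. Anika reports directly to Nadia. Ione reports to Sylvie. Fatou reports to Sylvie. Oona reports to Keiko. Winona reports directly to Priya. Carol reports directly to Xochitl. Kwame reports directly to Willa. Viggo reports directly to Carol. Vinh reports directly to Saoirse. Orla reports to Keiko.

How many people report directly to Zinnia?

3

Zinnia directly manages Phineas, Ansel, Leo. That is 3 direct reports.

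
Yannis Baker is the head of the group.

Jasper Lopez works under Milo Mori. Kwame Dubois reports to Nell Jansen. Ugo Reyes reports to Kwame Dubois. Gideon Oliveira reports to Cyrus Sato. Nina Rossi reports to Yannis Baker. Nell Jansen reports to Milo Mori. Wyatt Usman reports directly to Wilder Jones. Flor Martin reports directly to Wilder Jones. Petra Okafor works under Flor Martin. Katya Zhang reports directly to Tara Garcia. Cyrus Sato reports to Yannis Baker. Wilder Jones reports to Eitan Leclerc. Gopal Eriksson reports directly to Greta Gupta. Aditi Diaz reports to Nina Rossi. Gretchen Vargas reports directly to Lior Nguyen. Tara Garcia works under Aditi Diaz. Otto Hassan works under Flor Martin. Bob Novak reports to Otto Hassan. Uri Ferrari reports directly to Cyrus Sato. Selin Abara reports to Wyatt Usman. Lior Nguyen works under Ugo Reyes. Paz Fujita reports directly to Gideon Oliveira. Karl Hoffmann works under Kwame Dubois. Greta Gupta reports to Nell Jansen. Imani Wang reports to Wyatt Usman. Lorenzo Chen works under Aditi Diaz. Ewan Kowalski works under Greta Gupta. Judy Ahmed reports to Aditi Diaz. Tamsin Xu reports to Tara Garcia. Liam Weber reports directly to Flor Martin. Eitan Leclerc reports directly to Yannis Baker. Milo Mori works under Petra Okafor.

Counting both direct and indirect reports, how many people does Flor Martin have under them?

Flor Martin directly manages Liam Weber, Otto Hassan, Petra Okafor. Liam Weber has no reports. Under Otto Hassan: Bob Novak (1). Under Petra Okafor: Milo Mori, Jasper Lopez, Nell Jansen, Kwame Dubois, Karl Hoffmann, Ugo Reyes, Lior Nguyen, Gretchen Vargas, Greta Gupta, Gopal Eriksson, Ewan Kowalski (11). So Flor Martin's organization is 3 direct reports plus everyone under them: 1 + 2 + 12 = 15.

15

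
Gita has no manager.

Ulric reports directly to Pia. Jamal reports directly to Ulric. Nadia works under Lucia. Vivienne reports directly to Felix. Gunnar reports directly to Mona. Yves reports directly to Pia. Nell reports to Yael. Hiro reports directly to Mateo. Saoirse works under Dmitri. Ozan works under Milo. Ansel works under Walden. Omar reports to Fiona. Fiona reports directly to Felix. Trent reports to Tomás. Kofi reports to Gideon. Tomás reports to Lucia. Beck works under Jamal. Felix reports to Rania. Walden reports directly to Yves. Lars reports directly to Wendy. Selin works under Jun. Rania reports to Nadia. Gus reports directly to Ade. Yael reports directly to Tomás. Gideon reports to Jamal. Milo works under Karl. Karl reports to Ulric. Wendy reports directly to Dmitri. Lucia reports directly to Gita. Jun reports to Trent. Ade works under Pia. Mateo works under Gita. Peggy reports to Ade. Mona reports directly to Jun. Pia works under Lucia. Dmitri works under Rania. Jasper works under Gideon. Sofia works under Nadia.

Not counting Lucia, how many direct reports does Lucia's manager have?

1

Lucia reports to Gita. Gita's other direct reports are Mateo — 1 peer.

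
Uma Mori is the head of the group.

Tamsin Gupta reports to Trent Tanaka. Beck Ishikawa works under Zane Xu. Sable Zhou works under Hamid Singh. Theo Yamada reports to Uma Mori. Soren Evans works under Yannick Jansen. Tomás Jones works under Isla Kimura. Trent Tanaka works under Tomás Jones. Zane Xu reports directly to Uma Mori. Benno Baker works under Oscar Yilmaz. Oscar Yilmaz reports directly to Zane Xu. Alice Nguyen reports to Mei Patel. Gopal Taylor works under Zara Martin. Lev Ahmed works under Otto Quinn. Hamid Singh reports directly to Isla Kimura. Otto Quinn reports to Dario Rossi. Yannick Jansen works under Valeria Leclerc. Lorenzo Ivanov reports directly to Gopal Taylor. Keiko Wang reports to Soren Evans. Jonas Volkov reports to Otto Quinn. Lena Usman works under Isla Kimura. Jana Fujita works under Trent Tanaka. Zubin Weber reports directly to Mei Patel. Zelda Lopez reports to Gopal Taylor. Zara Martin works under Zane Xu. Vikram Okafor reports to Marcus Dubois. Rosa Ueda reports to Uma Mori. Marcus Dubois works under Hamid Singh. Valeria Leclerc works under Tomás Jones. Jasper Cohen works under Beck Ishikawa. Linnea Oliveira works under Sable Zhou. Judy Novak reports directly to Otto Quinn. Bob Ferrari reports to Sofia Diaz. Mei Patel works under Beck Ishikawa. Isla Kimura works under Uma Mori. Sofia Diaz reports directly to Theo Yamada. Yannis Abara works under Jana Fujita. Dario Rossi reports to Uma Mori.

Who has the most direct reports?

Direct-report counts: Uma Mori has 5; Dario Rossi has 1; Otto Quinn has 3; Isla Kimura has 3; Tomás Jones has 2; Trent Tanaka has 2; Jana Fujita has 1; Valeria Leclerc has 1; Yannick Jansen has 1; Soren Evans has 1; Hamid Singh has 2; Marcus Dubois has 1; Sable Zhou has 1; Zane Xu has 3; Beck Ishikawa has 2; Mei Patel has 2; Oscar Yilmaz has 1; Zara Martin has 1; Gopal Taylor has 2; Theo Yamada has 1; Sofia Diaz has 1. The largest is 5, held by Uma Mori.

Uma Mori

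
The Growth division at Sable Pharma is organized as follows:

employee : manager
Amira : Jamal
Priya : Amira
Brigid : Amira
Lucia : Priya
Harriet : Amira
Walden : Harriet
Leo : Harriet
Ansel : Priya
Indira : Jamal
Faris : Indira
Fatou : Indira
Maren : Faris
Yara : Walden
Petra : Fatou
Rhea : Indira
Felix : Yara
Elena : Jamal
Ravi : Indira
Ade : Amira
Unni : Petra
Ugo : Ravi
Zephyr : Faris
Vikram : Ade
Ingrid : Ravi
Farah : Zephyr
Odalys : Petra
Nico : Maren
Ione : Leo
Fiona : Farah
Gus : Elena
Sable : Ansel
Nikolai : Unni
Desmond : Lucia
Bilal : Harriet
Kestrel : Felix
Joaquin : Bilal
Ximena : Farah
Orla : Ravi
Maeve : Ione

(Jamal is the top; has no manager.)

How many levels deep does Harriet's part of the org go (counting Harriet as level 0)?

4

The longest chain under Harriet runs Harriet → Walden → Yara → Felix → Kestrel, which is 4 levels below Harriet.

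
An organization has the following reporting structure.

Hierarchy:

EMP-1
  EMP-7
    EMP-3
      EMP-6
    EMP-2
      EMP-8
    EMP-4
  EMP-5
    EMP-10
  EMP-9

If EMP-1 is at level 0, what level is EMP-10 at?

Chain from EMP-10 up to EMP-1: EMP-10 → EMP-5 → EMP-1. That is 2 steps up, so EMP-10 is 2 levels below EMP-1.

2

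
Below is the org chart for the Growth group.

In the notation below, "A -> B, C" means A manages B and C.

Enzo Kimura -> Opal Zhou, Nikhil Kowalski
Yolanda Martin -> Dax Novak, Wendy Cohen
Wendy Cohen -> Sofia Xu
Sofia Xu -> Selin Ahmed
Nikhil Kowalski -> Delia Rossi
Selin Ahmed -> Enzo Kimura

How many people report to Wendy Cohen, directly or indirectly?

Wendy Cohen directly manages Sofia Xu. Under Sofia Xu: Selin Ahmed, Enzo Kimura, Nikhil Kowalski, Delia Rossi, Opal Zhou (5). That's 6 in total.

6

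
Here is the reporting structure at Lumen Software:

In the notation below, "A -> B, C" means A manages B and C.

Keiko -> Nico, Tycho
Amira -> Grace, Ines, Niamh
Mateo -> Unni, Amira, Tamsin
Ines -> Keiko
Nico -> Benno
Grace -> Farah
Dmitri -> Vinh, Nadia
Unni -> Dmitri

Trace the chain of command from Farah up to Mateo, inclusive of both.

Farah -> Grace -> Amira -> Mateo

Farah reports to Grace. Grace reports to Amira. Amira reports to Mateo. Mateo is at the top.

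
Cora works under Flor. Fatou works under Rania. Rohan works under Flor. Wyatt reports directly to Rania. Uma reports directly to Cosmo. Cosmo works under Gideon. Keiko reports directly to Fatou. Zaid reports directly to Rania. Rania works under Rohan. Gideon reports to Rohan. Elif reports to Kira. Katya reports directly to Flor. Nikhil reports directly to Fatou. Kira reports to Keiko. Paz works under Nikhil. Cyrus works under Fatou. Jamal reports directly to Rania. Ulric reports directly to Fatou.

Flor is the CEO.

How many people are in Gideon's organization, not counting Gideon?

Gideon directly manages Cosmo. Under Cosmo: Uma (1). That's 2 in total.

2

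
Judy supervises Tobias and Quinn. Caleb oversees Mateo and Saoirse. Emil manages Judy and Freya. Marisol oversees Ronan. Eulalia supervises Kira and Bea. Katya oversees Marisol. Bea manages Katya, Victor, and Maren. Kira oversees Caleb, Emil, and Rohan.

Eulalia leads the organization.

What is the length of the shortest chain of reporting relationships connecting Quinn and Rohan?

4

Quinn is 3 levels below Kira, and Rohan is 1 level below Kira (their lowest common manager). The shortest path runs up from Quinn to Kira and back down to Rohan: 3 + 1 = 4 links.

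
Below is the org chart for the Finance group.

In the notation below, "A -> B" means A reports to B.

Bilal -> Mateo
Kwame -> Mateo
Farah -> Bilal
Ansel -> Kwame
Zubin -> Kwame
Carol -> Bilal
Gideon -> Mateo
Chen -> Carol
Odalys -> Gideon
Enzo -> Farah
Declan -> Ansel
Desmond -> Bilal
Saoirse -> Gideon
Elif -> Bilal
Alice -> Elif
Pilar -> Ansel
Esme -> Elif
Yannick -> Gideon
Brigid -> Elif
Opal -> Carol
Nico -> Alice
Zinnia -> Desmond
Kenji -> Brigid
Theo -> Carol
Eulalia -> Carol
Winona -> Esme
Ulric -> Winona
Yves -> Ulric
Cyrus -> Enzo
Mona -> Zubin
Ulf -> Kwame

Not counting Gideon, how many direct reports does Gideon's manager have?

Gideon reports to Mateo. Mateo's other direct reports are Bilal, Kwame — 2 peers.

2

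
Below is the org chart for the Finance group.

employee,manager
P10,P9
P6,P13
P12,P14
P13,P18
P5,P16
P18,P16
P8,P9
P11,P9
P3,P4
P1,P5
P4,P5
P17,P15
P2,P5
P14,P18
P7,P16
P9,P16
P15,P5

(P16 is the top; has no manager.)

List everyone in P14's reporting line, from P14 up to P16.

P14 reports to P18. P18 reports to P16. P16 is at the top.

P14 -> P18 -> P16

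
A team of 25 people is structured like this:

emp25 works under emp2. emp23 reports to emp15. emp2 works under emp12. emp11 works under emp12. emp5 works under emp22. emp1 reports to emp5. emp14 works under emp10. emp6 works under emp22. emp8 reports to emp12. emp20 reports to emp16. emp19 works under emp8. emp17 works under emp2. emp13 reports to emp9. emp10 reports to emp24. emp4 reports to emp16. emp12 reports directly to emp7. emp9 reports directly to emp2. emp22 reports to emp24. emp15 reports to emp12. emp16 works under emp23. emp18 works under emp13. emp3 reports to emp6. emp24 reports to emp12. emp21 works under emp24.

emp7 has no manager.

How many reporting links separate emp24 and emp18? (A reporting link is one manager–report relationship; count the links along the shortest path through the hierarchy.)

emp24 is 1 level below emp12, and emp18 is 4 levels below emp12 (their lowest common manager). The shortest path runs up from emp24 to emp12 and back down to emp18: 1 + 4 = 5 links.

5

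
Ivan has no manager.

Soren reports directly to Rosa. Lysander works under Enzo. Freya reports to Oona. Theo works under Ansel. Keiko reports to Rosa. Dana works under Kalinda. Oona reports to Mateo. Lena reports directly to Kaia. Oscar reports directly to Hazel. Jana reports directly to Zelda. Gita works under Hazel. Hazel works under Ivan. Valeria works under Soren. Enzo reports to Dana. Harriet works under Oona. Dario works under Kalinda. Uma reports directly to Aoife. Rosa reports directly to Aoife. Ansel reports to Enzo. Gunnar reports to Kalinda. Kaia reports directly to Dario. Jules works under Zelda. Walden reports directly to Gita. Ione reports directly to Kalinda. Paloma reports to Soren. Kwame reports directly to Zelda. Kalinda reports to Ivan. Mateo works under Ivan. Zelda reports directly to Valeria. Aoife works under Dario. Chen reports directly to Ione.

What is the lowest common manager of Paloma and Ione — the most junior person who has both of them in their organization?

Paloma's chain of managers is Soren, Rosa, Aoife, Dario, Kalinda, Ivan. Ione's chain of managers is Kalinda, Ivan. The first manager that appears in both chains is Kalinda.

Kalinda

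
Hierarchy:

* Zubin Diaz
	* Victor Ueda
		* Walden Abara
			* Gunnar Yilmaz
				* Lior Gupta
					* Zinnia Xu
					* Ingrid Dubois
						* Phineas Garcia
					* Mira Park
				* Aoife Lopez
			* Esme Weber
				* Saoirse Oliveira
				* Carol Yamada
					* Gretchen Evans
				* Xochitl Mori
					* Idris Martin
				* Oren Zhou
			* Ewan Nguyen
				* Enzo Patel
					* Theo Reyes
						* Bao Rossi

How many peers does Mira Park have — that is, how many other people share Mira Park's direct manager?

Mira Park reports to Lior Gupta. Lior Gupta's other direct reports are Zinnia Xu, Ingrid Dubois — 2 peers.

2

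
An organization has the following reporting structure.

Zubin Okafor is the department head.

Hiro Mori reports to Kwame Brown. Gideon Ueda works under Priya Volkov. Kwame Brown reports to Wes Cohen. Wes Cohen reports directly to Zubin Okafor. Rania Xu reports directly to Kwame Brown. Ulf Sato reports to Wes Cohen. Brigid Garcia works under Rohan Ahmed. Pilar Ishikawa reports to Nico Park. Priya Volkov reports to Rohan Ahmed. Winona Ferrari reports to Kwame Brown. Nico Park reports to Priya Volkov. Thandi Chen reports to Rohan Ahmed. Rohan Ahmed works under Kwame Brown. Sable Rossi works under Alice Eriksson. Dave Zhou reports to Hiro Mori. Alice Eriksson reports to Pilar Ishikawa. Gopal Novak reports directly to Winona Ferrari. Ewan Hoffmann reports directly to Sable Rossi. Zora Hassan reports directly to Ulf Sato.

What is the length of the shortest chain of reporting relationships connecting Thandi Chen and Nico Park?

Thandi Chen is 1 level below Rohan Ahmed, and Nico Park is 2 levels below Rohan Ahmed (their lowest common manager). The shortest path runs up from Thandi Chen to Rohan Ahmed and back down to Nico Park: 1 + 2 = 3 links.

3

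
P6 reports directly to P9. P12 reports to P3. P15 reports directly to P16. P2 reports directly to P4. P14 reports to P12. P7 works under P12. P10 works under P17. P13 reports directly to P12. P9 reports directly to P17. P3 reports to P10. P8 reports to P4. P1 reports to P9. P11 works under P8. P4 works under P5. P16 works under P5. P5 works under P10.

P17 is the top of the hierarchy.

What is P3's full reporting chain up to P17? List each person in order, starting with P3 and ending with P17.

P3 reports to P10. P10 reports to P17. P17 is at the top.

P3 -> P10 -> P17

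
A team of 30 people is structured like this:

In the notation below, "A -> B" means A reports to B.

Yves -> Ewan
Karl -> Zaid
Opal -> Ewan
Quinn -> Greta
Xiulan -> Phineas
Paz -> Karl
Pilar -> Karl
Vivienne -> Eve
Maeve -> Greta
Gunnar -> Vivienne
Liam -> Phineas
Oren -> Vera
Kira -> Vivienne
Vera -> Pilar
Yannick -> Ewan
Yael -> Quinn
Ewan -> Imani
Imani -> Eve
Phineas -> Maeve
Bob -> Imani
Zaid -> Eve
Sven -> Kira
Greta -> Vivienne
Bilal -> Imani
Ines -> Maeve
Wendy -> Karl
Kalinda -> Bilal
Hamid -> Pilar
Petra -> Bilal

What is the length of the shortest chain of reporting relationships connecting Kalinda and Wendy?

6

Kalinda is 3 levels below Eve, and Wendy is 3 levels below Eve (their lowest common manager). The shortest path runs up from Kalinda to Eve and back down to Wendy: 3 + 3 = 6 links.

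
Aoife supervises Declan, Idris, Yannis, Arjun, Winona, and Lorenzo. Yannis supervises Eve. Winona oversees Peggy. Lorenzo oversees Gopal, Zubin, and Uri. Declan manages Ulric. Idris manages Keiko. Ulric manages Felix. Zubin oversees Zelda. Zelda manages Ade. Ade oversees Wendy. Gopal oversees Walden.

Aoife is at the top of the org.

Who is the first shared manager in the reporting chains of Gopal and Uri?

Gopal's chain of managers is Lorenzo, Aoife. Uri's chain of managers is Lorenzo, Aoife. The first manager that appears in both chains is Lorenzo.

Lorenzo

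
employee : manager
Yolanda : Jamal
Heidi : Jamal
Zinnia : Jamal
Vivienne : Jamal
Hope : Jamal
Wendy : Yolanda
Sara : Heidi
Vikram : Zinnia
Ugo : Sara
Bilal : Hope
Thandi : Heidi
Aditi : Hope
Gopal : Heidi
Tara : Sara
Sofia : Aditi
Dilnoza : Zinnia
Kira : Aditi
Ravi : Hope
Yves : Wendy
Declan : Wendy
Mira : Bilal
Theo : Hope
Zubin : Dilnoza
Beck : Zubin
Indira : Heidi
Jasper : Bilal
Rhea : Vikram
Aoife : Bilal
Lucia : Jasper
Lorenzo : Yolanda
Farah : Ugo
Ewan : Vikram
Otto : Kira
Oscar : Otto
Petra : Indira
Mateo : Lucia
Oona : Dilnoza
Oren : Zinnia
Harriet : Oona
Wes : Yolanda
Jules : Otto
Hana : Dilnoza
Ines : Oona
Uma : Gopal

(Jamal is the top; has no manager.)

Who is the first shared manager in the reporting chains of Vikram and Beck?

Zinnia

Vikram's chain of managers is Zinnia, Jamal. Beck's chain of managers is Zubin, Dilnoza, Zinnia, Jamal. The first manager that appears in both chains is Zinnia.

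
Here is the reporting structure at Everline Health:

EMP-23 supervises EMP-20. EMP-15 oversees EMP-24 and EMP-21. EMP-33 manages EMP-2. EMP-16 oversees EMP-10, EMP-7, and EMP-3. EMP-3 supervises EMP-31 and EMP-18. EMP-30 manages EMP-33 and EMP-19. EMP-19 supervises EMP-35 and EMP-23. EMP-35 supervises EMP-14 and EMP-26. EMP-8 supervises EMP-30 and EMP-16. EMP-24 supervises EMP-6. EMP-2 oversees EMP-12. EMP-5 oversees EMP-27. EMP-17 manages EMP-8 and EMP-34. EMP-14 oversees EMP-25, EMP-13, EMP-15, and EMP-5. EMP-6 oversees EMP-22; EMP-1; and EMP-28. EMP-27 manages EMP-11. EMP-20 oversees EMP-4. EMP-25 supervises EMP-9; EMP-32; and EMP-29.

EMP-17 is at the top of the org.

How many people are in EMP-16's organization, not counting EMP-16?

5

EMP-16 directly manages EMP-10, EMP-7, EMP-3. EMP-10 has no reports. EMP-7 has no reports. Under EMP-3: EMP-18, EMP-31 (2). So EMP-16's organization is 3 direct reports plus everyone under them: 1 + 1 + 3 = 5.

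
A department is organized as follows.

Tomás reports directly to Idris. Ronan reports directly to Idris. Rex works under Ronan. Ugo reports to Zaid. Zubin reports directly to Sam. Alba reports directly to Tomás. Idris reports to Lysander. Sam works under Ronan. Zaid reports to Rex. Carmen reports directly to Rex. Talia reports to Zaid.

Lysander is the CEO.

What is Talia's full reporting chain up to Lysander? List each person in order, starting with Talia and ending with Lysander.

Talia -> Zaid -> Rex -> Ronan -> Idris -> Lysander

Talia reports to Zaid. Zaid reports to Rex. Rex reports to Ronan. Ronan reports to Idris. Idris reports to Lysander. Lysander is at the top.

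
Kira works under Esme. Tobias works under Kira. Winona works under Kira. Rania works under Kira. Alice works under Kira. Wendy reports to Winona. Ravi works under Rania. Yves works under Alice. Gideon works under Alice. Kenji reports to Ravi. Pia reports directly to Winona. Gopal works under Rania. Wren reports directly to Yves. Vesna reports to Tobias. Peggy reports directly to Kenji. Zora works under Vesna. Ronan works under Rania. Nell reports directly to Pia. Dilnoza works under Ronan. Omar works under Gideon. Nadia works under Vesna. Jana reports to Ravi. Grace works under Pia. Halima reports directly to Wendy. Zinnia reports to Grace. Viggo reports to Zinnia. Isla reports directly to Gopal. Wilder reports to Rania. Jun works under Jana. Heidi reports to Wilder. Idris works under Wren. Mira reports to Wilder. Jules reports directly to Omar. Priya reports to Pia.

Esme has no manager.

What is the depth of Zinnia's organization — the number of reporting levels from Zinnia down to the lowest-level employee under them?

The longest chain under Zinnia runs Zinnia → Viggo, which is 1 level below Zinnia.

1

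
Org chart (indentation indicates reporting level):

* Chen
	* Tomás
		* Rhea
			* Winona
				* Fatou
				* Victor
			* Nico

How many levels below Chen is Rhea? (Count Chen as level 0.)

2

Chain from Rhea up to Chen: Rhea → Tomás → Chen. That is 2 steps up, so Rhea is 2 levels below Chen.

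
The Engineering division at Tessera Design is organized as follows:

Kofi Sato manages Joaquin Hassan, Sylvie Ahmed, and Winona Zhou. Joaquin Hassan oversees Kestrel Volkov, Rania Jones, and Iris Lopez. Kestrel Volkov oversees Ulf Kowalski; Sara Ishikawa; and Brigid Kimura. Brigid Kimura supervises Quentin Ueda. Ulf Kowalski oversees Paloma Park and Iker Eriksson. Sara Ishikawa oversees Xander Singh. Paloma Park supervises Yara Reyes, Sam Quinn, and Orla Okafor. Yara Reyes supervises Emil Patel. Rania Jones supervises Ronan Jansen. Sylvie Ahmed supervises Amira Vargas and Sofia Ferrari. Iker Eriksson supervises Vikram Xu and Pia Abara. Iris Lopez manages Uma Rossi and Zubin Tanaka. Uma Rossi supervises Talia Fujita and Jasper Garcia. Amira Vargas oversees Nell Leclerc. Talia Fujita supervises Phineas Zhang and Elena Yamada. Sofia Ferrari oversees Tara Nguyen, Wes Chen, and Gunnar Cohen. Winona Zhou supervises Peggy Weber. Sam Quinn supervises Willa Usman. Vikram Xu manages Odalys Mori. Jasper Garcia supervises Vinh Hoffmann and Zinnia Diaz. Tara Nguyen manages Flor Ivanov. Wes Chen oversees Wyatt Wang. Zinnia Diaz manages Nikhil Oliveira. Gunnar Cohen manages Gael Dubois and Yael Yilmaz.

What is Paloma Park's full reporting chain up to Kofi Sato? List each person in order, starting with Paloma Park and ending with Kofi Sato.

Paloma Park -> Ulf Kowalski -> Kestrel Volkov -> Joaquin Hassan -> Kofi Sato

Paloma Park reports to Ulf Kowalski. Ulf Kowalski reports to Kestrel Volkov. Kestrel Volkov reports to Joaquin Hassan. Joaquin Hassan reports to Kofi Sato. Kofi Sato is at the top.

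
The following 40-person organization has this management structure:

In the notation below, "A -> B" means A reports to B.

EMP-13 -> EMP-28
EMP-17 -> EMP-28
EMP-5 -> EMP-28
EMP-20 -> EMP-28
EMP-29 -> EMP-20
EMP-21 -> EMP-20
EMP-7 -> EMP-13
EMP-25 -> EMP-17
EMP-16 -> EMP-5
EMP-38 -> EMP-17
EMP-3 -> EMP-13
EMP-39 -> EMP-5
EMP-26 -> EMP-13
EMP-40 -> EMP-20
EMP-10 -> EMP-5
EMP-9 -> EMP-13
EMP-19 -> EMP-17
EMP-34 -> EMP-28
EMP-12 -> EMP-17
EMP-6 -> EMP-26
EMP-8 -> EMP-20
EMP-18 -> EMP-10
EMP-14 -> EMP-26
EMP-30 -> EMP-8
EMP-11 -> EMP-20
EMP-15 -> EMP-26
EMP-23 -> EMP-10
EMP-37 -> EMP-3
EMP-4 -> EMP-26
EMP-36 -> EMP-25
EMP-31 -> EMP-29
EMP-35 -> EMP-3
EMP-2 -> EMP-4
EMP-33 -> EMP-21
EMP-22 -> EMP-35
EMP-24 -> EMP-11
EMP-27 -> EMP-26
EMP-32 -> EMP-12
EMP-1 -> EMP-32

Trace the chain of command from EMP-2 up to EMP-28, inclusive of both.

EMP-2 reports to EMP-4. EMP-4 reports to EMP-26. EMP-26 reports to EMP-13. EMP-13 reports to EMP-28. EMP-28 is at the top.

EMP-2 -> EMP-4 -> EMP-26 -> EMP-13 -> EMP-28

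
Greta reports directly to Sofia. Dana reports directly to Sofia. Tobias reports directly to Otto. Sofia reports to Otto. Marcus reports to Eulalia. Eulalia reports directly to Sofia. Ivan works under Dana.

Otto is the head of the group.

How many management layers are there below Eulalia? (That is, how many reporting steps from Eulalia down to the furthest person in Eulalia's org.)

The longest chain under Eulalia runs Eulalia → Marcus, which is 1 level below Eulalia.

1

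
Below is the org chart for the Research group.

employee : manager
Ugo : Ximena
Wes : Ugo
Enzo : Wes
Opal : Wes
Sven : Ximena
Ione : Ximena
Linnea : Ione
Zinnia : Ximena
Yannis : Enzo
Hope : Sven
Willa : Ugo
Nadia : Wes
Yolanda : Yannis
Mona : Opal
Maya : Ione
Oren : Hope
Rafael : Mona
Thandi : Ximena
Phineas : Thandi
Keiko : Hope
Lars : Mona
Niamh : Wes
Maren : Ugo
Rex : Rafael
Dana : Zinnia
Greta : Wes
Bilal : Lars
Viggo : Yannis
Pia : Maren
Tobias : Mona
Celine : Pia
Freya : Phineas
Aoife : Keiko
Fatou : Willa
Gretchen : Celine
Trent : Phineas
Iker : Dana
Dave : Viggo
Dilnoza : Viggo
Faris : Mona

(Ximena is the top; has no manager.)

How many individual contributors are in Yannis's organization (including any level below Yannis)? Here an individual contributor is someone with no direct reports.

3

The people in Yannis's organization with no one reporting to them are Dilnoza, Dave, Yolanda. That is 3.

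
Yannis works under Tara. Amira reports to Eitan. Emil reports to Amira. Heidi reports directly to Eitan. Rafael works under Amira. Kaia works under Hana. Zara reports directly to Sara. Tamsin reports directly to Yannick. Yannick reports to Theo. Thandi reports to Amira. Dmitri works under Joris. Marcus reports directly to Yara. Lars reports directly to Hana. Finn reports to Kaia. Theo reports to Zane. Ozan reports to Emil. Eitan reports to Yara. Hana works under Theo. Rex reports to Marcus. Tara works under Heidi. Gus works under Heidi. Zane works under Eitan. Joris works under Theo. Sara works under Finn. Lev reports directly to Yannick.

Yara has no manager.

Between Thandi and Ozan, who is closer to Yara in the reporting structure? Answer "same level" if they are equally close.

Thandi

Thandi is 3 levels below Yara; Ozan is 4. Thandi is higher.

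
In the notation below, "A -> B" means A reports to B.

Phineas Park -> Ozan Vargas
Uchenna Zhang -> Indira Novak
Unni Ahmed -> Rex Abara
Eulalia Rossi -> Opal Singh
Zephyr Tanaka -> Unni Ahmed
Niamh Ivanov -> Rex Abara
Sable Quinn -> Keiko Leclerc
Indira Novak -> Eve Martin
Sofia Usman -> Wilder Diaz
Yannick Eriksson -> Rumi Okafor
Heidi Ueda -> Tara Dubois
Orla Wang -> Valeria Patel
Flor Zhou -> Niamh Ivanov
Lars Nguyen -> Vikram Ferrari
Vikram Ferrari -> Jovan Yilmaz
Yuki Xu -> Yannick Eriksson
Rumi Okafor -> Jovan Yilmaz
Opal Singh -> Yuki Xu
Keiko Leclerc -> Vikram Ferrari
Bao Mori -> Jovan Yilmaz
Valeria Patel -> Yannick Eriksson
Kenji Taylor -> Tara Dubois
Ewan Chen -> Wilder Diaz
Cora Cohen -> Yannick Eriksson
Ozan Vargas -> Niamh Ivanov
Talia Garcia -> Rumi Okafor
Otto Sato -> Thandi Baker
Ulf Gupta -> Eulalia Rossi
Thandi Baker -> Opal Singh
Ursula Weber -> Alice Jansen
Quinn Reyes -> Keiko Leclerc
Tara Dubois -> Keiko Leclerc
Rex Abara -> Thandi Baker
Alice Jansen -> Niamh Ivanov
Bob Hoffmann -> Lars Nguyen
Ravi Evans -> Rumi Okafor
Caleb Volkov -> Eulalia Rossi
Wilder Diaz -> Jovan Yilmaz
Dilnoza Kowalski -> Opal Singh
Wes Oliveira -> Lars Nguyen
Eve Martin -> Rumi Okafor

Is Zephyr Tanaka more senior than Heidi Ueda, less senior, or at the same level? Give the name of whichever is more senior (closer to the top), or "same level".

Zephyr Tanaka is 8 levels below Jovan Yilmaz; Heidi Ueda is 4. Heidi Ueda is higher.

Heidi Ueda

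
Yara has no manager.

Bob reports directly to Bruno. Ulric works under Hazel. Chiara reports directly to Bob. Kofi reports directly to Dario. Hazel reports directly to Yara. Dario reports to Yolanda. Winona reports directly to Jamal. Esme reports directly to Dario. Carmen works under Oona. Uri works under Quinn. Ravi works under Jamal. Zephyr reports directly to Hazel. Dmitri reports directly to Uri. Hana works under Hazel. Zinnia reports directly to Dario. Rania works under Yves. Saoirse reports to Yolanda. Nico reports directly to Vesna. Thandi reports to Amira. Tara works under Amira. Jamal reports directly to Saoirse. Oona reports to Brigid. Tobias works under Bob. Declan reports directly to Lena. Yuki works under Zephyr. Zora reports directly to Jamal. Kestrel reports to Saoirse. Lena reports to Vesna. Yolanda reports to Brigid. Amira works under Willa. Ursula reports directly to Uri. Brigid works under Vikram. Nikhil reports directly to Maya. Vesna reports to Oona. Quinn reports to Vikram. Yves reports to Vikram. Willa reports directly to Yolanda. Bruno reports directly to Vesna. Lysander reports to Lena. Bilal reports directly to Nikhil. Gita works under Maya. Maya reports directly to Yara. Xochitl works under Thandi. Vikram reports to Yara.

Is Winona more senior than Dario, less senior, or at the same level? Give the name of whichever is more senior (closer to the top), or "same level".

Dario

Winona is 6 levels below Yara; Dario is 4. Dario is higher.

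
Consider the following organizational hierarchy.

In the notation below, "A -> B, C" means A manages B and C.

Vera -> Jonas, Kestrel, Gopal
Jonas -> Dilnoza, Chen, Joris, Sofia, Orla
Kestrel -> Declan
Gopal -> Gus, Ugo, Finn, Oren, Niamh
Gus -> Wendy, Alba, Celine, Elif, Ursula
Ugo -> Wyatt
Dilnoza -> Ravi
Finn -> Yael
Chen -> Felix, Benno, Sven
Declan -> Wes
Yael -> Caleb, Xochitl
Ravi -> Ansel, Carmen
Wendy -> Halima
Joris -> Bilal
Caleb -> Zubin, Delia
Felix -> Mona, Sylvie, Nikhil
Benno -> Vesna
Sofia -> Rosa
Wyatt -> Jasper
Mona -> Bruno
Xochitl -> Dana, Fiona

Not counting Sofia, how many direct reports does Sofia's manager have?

Sofia reports to Jonas. Jonas's other direct reports are Dilnoza, Chen, Joris, Orla — 4 peers.

4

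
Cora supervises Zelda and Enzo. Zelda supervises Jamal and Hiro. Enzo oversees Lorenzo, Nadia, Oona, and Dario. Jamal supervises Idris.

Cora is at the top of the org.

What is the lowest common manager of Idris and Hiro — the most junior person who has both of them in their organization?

Idris's chain of managers is Jamal, Zelda, Cora. Hiro's chain of managers is Zelda, Cora. The first manager that appears in both chains is Zelda.

Zelda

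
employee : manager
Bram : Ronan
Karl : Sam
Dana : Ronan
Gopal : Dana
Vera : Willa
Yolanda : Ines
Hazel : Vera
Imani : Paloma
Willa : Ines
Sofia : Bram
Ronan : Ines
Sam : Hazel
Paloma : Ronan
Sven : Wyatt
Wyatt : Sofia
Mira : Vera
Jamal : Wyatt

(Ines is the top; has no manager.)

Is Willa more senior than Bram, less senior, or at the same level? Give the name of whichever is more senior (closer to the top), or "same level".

Willa

Willa is 1 level below Ines; Bram is 2. Willa is higher.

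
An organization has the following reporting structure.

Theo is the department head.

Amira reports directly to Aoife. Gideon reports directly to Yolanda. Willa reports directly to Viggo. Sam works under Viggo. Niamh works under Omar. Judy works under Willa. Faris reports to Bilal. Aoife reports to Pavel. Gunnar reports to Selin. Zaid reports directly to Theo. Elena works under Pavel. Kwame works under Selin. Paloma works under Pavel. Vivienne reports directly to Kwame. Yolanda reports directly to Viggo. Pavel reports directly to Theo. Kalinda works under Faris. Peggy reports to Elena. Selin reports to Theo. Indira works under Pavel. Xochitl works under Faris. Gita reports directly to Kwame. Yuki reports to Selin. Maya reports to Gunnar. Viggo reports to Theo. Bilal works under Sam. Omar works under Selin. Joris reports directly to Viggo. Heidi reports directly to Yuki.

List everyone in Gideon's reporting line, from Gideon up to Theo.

Gideon -> Yolanda -> Viggo -> Theo

Gideon reports to Yolanda. Yolanda reports to Viggo. Viggo reports to Theo. Theo is at the top.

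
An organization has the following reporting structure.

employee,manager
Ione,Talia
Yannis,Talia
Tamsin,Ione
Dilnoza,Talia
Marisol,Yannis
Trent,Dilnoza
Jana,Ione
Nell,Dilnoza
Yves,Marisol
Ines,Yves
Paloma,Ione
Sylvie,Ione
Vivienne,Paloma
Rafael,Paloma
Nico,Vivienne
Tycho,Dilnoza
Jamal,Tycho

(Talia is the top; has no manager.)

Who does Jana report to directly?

Ione

Jana reports directly to Ione.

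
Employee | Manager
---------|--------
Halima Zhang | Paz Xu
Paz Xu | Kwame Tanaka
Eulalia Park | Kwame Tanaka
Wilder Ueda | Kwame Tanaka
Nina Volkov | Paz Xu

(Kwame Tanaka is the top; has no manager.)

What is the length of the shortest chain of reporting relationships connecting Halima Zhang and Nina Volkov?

2

Halima Zhang is 1 level below Paz Xu, and Nina Volkov is 1 level below Paz Xu (their lowest common manager). The shortest path runs up from Halima Zhang to Paz Xu and back down to Nina Volkov: 1 + 1 = 2 links.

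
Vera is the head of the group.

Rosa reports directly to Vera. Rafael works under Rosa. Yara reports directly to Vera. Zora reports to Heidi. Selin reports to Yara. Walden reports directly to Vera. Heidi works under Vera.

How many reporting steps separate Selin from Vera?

2

Chain from Selin up to Vera: Selin → Yara → Vera. That is 2 steps up, so Selin is 2 levels below Vera.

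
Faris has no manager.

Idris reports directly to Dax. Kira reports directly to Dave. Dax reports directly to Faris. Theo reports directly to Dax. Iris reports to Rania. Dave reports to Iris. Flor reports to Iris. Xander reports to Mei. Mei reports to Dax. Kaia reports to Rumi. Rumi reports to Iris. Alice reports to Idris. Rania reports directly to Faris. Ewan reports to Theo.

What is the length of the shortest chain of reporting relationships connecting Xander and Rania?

4

Xander is 3 levels below Faris, and Rania is 1 level below Faris (their lowest common manager). The shortest path runs up from Xander to Faris and back down to Rania: 3 + 1 = 4 links.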